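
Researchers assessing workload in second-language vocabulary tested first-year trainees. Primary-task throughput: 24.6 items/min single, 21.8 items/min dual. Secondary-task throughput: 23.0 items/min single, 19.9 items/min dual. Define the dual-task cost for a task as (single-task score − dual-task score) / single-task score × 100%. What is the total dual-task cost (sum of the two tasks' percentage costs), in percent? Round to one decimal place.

Primary cost = (24.6 − 21.8) / 24.6 × 100% = 11.3821%.
Secondary cost = (23.0 − 19.9) / 23.0 × 100% = 13.4783%.
Total = 11.3821% + 13.4783% = 24.8604% ≈ 24.9%.

24.9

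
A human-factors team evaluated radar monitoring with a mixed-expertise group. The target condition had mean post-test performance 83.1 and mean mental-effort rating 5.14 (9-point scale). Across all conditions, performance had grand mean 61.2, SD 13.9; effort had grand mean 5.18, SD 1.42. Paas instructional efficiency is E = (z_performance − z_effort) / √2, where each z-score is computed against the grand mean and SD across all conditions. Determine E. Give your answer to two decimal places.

z_performance = (83.1 − 61.2) / 13.9 = 21.9000 / 13.9 = 1.5755.
z_effort = (5.14 − 5.18) / 1.42 = -0.0400 / 1.42 = -0.0282.
z_P − z_E = 1.5755 − (-0.0282) = 1.6037.
E = 1.6037 / √2 = 1.6037 / 1.41421 = 1.1340 ≈ 1.13.

1.13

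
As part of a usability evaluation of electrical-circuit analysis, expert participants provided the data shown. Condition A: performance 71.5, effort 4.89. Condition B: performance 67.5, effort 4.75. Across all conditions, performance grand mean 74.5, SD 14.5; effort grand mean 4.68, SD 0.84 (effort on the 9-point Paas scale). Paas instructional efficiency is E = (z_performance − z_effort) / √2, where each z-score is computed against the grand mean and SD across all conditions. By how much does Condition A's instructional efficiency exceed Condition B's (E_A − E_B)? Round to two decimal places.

Condition A: z_P = (71.5 − 74.5)/14.5 = -0.2069; z_E = (4.89 − 4.68)/0.84 = 0.2500; E_A = (-0.2069 − 0.2500)/√2 = -0.3231.
Condition B: z_P = (67.5 − 74.5)/14.5 = -0.4828; z_E = (4.75 − 4.68)/0.84 = 0.0833; E_B = (-0.4828 − 0.0833)/√2 = -0.4003.
E_A − E_B = -0.3231 − (-0.4003) = 0.0772 ≈ 0.08.

0.08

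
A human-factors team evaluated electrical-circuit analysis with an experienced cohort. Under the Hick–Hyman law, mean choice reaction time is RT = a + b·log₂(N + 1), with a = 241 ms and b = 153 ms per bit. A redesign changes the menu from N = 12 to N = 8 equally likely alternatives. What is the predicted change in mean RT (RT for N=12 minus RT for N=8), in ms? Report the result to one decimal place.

RT(12) = 241 + 153·log₂(13) = 241 + 153·3.7004 = 807.1612 ms.
RT(8) = 241 + 153·log₂(9) = 241 + 153·3.1699 = 725.9947 ms.
Difference = 807.1612 − 725.9947 = 81.1665 ≈ 81.2 ms.

81.2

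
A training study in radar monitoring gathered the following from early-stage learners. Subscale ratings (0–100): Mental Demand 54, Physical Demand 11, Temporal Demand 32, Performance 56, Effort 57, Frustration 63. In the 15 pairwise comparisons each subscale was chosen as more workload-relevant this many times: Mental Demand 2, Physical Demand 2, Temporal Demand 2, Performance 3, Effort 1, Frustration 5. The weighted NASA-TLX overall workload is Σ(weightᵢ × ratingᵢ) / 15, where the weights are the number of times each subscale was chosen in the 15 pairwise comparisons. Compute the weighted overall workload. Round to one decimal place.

The tallies are the weights (they sum to 15).
Weighted sum = 2·54 + 2·11 + 2·32 + 3·56 + 1·57 + 5·63
            = 108 + 22 + 64 + 168 + 57 + 315 = 734.
Overall workload = 734 / 15 = 48.9333 ≈ 48.9.

48.9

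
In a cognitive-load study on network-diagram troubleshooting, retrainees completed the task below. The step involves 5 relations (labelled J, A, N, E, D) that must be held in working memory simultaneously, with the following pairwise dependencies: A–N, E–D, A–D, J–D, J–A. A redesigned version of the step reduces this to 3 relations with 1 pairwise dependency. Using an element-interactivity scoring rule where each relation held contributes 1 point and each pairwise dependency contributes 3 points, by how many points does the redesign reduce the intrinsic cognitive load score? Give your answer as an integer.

Original: 5 × 1 + 5 × 3 = 5 + 15 = 20.
Redesigned: 3 × 1 + 1 × 3 = 3 + 3 = 6.
Reduction = 20 − 6 = 14.

14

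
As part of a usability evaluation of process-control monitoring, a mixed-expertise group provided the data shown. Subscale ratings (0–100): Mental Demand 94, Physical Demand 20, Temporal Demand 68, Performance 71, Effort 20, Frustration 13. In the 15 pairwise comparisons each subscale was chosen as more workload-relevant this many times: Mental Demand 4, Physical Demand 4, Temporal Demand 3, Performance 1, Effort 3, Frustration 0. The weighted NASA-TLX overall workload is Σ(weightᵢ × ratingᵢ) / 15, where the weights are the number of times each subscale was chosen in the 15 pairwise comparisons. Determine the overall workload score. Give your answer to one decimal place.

52.7

The tallies are the weights (they sum to 15).
Weighted sum = 4·94 + 4·20 + 3·68 + 1·71 + 3·20 + 0·13
            = 376 + 80 + 204 + 71 + 60 + 0 = 791.
Overall workload = 791 / 15 = 52.7333 ≈ 52.7.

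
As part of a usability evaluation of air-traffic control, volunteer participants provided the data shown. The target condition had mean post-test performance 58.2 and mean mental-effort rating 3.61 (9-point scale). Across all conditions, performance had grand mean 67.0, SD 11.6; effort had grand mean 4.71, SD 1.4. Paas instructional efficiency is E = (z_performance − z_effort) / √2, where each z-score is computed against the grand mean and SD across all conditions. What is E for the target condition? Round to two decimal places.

0.02

z_performance = (58.2 − 67.0) / 11.6 = -8.8000 / 11.6 = -0.7586.
z_effort = (3.61 − 4.71) / 1.4 = -1.1000 / 1.4 = -0.7857.
z_P − z_E = -0.7586 − (-0.7857) = 0.0271.
E = 0.0271 / √2 = 0.0271 / 1.41421 = 0.0192 ≈ 0.02.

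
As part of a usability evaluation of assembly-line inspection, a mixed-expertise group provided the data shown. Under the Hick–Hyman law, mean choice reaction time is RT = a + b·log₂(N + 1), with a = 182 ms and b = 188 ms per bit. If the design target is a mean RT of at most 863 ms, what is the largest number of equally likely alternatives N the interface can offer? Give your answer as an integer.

11

Set 182 + 188·log₂(N + 1) ≤ 863.
log₂(N + 1) ≤ (863 − 182) / 188 = 3.6223.
N + 1 ≤ 2^3.6223 = 12.3146.
N ≤ 11.3146, so the largest integer N is 11.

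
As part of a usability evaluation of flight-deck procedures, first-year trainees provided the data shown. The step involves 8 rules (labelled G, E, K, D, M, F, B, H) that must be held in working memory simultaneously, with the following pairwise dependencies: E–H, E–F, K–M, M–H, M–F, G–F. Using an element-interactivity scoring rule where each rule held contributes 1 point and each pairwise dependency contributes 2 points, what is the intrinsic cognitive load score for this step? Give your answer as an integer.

Count of rules held simultaneously: 8.
Count of pairwise dependencies listed: 6.
Element contribution: 8 × 1 = 8.
Interaction contribution: 6 × 2 = 12.
Intrinsic load = 8 + 12 = 20.

20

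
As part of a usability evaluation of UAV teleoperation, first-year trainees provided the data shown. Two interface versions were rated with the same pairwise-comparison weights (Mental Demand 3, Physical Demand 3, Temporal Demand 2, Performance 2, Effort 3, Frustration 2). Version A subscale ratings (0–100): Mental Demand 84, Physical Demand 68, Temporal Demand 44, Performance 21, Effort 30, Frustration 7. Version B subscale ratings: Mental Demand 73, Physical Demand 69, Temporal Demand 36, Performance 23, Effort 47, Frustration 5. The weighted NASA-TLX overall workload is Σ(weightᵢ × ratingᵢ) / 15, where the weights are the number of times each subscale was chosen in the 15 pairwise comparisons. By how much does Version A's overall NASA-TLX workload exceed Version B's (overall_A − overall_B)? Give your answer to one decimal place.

Version A weighted sum = 3·84 + 3·68 + 2·44 + 2·21 + 3·30 + 2·7 = 252 + 204 + 88 + 42 + 90 + 14 = 690; overall_A = 690/15 = 46.0000.
Version B weighted sum = 3·73 + 3·69 + 2·36 + 2·23 + 3·47 + 2·5 = 219 + 207 + 72 + 46 + 141 + 10 = 695; overall_B = 695/15 = 46.3333.
Difference = 46.0000 − 46.3333 = -0.3333 ≈ -0.3.

-0.3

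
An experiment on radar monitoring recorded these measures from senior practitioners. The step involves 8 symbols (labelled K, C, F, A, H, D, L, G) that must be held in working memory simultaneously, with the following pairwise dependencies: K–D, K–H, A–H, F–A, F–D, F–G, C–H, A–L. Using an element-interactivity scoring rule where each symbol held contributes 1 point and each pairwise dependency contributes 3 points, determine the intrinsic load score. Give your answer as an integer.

Count of symbols held simultaneously: 8.
Count of pairwise dependencies listed: 8.
Element contribution: 8 × 1 = 8.
Interaction contribution: 8 × 3 = 24.
Intrinsic load = 8 + 24 = 32.

32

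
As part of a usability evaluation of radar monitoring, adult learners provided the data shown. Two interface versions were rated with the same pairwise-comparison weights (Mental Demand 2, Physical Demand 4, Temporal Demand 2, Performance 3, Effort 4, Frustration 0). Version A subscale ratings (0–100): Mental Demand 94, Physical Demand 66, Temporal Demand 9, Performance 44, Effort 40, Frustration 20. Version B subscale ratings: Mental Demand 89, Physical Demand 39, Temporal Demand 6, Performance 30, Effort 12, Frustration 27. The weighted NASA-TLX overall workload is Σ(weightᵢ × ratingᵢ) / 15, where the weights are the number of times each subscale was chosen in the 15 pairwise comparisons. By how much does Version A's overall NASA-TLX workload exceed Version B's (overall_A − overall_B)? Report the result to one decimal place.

Version A weighted sum = 2·94 + 4·66 + 2·9 + 3·44 + 4·40 + 0·20 = 188 + 264 + 18 + 132 + 160 + 0 = 762; overall_A = 762/15 = 50.8000.
Version B weighted sum = 2·89 + 4·39 + 2·6 + 3·30 + 4·12 + 0·27 = 178 + 156 + 12 + 90 + 48 + 0 = 484; overall_B = 484/15 = 32.2667.
Difference = 50.8000 − 32.2667 = 18.5333 ≈ 18.5.

18.5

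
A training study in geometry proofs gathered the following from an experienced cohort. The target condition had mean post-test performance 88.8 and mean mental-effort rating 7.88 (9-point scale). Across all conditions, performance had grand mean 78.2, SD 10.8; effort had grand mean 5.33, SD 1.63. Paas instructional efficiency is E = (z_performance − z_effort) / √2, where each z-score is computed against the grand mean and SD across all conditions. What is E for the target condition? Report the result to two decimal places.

-0.41

z_performance = (88.8 − 78.2) / 10.8 = 10.6000 / 10.8 = 0.9815.
z_effort = (7.88 − 5.33) / 1.63 = 2.5500 / 1.63 = 1.5644.
z_P − z_E = 0.9815 − 1.5644 = -0.5829.
E = -0.5829 / √2 = -0.5829 / 1.41421 = -0.4122 ≈ -0.41.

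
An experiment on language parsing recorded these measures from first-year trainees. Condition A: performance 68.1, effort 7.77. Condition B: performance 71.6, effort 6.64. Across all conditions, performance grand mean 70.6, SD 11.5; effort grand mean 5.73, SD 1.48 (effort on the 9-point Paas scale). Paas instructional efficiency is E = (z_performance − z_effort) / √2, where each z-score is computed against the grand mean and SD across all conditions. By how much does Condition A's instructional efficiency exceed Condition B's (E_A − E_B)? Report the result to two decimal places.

Condition A: z_P = (68.1 − 70.6)/11.5 = -0.2174; z_E = (7.77 − 5.73)/1.48 = 1.3784; E_A = (-0.2174 − 1.3784)/√2 = -1.1284.
Condition B: z_P = (71.6 − 70.6)/11.5 = 0.0870; z_E = (6.64 − 5.73)/1.48 = 0.6149; E_B = (0.0870 − 0.6149)/√2 = -0.3733.
E_A − E_B = -1.1284 − (-0.3733) = -0.7551 ≈ -0.76.

-0.76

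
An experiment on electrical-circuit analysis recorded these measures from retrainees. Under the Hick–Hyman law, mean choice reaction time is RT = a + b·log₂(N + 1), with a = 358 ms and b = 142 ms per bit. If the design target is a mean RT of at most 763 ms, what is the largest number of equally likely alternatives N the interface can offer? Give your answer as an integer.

6

Set 358 + 142·log₂(N + 1) ≤ 763.
log₂(N + 1) ≤ (763 − 358) / 142 = 2.8521.
N + 1 ≤ 2^2.8521 = 7.2205.
N ≤ 6.2205, so the largest integer N is 6.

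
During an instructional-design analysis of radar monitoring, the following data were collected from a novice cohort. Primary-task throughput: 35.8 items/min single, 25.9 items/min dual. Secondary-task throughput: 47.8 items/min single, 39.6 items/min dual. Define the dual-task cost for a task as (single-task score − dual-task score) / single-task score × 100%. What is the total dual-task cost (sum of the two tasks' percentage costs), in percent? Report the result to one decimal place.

Primary cost = (35.8 − 25.9) / 35.8 × 100% = 27.6536%.
Secondary cost = (47.8 − 39.6) / 47.8 × 100% = 17.1548%.
Total = 27.6536% + 17.1548% = 44.8084% ≈ 44.8%.

44.8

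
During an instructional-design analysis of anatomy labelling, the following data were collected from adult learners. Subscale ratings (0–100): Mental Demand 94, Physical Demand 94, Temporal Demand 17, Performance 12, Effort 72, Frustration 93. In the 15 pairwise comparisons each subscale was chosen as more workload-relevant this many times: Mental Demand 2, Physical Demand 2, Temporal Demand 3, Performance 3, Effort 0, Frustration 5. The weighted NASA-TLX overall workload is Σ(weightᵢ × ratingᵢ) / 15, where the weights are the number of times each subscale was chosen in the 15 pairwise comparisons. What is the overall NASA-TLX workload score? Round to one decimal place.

The tallies are the weights (they sum to 15).
Weighted sum = 2·94 + 2·94 + 3·17 + 3·12 + 0·72 + 5·93
            = 188 + 188 + 51 + 36 + 0 + 465 = 928.
Overall workload = 928 / 15 = 61.8667 ≈ 61.9.

61.9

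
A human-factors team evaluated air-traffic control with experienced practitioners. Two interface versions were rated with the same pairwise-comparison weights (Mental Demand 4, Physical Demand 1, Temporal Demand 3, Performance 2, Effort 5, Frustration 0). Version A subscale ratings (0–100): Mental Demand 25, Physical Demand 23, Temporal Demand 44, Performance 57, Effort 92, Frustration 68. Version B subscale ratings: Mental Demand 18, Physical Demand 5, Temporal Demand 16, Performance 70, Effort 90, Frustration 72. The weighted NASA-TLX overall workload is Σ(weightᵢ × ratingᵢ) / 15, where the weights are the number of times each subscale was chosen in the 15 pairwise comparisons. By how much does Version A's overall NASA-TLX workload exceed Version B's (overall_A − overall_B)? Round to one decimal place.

7.6

Version A weighted sum = 4·25 + 1·23 + 3·44 + 2·57 + 5·92 + 0·68 = 100 + 23 + 132 + 114 + 460 + 0 = 829; overall_A = 829/15 = 55.2667.
Version B weighted sum = 4·18 + 1·5 + 3·16 + 2·70 + 5·90 + 0·72 = 72 + 5 + 48 + 140 + 450 + 0 = 715; overall_B = 715/15 = 47.6667.
Difference = 55.2667 − 47.6667 = 7.6000 ≈ 7.6.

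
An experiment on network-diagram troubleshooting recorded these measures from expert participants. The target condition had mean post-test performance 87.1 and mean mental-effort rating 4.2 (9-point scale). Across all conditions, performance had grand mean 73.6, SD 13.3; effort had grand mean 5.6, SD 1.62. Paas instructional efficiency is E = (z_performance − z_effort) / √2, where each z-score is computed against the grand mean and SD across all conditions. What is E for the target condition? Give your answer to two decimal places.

1.33

z_performance = (87.1 − 73.6) / 13.3 = 13.5000 / 13.3 = 1.0150.
z_effort = (4.2 − 5.6) / 1.62 = -1.4000 / 1.62 = -0.8642.
z_P − z_E = 1.0150 − (-0.8642) = 1.8792.
E = 1.8792 / √2 = 1.8792 / 1.41421 = 1.3288 ≈ 1.33.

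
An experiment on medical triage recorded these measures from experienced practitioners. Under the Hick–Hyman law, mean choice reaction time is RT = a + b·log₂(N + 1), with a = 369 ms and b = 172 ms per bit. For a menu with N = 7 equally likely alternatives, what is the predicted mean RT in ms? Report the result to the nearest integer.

log₂(7 + 1) = log₂(8) = 3.0000.
RT = 369 + 172 × 3.0000 = 369 + 516.0000 = 885.0000 ms.
≈ 885 ms.

885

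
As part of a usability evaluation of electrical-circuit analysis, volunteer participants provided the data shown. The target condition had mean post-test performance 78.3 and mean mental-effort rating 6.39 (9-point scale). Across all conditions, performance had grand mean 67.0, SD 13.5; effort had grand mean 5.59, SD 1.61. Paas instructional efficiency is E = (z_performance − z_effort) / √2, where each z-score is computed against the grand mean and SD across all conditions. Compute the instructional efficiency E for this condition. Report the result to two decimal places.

0.24

z_performance = (78.3 − 67.0) / 13.5 = 11.3000 / 13.5 = 0.8370.
z_effort = (6.39 − 5.59) / 1.61 = 0.8000 / 1.61 = 0.4969.
z_P − z_E = 0.8370 − 0.4969 = 0.3401.
E = 0.3401 / √2 = 0.3401 / 1.41421 = 0.2405 ≈ 0.24.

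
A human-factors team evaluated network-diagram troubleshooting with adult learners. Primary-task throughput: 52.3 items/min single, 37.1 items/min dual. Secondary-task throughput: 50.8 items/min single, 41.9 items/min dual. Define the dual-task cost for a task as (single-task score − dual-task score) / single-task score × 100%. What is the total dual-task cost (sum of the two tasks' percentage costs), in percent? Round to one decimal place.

46.6

Primary cost = (52.3 − 37.1) / 52.3 × 100% = 29.0631%.
Secondary cost = (50.8 − 41.9) / 50.8 × 100% = 17.5197%.
Total = 29.0631% + 17.5197% = 46.5828% ≈ 46.6%.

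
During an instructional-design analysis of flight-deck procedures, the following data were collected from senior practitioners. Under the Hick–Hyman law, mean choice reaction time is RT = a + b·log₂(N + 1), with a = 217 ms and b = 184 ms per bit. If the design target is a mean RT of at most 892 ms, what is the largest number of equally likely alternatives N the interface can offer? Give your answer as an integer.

11

Set 217 + 184·log₂(N + 1) ≤ 892.
log₂(N + 1) ≤ (892 − 217) / 184 = 3.6685.
N + 1 ≤ 2^3.6685 = 12.7154.
N ≤ 11.7154, so the largest integer N is 11.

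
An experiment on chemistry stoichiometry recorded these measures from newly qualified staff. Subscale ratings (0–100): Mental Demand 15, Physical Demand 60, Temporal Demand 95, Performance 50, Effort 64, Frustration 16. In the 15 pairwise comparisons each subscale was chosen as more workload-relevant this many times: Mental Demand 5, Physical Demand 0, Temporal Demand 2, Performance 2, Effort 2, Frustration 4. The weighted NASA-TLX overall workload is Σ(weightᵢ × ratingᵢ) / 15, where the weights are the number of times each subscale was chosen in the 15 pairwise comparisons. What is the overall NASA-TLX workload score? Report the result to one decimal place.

37.1

The tallies are the weights (they sum to 15).
Weighted sum = 5·15 + 0·60 + 2·95 + 2·50 + 2·64 + 4·16
            = 75 + 0 + 190 + 100 + 128 + 64 = 557.
Overall workload = 557 / 15 = 37.1333 ≈ 37.1.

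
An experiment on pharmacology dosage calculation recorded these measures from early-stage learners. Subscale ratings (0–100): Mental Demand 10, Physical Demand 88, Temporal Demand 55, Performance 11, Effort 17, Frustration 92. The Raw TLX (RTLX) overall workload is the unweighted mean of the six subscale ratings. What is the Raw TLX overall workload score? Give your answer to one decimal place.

45.5

Sum of ratings = 10 + 88 + 55 + 11 + 17 + 92 = 273.
RTLX = 273 / 6 = 45.5000 ≈ 45.5.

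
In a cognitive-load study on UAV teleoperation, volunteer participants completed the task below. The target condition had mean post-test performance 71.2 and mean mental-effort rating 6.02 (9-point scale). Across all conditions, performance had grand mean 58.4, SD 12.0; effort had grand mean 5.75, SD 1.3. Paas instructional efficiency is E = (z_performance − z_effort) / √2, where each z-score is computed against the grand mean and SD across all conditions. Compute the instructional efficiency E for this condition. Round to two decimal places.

z_performance = (71.2 − 58.4) / 12.0 = 12.8000 / 12.0 = 1.0667.
z_effort = (6.02 − 5.75) / 1.3 = 0.2700 / 1.3 = 0.2077.
z_P − z_E = 1.0667 − 0.2077 = 0.8590.
E = 0.8590 / √2 = 0.8590 / 1.41421 = 0.6074 ≈ 0.61.

0.61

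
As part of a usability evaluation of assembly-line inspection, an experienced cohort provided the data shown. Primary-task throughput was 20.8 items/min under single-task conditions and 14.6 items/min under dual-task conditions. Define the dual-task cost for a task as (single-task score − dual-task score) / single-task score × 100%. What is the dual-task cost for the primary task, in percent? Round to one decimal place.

29.8

Cost = (20.8 − 14.6) / 20.8 × 100%
     = 6.2000 / 20.8 × 100% = 29.8077%.
≈ 29.8%.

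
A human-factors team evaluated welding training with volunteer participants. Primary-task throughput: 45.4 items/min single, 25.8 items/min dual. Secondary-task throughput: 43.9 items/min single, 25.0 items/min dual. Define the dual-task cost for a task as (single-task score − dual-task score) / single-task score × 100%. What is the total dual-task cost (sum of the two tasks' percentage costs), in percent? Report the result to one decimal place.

86.2

Primary cost = (45.4 − 25.8) / 45.4 × 100% = 43.1718%.
Secondary cost = (43.9 − 25.0) / 43.9 × 100% = 43.0524%.
Total = 43.1718% + 43.0524% = 86.2242% ≈ 86.2%.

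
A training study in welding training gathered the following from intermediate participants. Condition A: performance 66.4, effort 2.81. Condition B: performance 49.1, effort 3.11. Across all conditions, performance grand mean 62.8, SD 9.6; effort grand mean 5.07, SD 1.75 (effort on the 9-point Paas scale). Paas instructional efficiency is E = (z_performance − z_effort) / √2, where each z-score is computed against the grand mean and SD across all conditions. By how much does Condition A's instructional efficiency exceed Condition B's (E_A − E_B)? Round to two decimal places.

Condition A: z_P = (66.4 − 62.8)/9.6 = 0.3750; z_E = (2.81 − 5.07)/1.75 = -1.2914; E_A = (0.3750 − (-1.2914))/√2 = 1.1783.
Condition B: z_P = (49.1 − 62.8)/9.6 = -1.4271; z_E = (3.11 − 5.07)/1.75 = -1.1200; E_B = (-1.4271 − (-1.1200))/√2 = -0.2172.
E_A − E_B = 1.1783 − (-0.2172) = 1.3955 ≈ 1.40.

1.40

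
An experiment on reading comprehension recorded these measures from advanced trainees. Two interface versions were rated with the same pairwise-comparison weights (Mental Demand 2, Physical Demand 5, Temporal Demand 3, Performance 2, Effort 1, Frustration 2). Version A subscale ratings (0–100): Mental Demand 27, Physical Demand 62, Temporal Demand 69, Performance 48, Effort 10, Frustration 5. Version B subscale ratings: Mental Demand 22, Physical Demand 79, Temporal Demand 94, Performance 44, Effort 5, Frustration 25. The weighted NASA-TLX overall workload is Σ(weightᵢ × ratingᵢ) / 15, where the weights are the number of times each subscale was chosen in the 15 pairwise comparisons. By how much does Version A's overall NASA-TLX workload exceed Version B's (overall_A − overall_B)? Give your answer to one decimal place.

Version A weighted sum = 2·27 + 5·62 + 3·69 + 2·48 + 1·10 + 2·5 = 54 + 310 + 207 + 96 + 10 + 10 = 687; overall_A = 687/15 = 45.8000.
Version B weighted sum = 2·22 + 5·79 + 3·94 + 2·44 + 1·5 + 2·25 = 44 + 395 + 282 + 88 + 5 + 50 = 864; overall_B = 864/15 = 57.6000.
Difference = 45.8000 − 57.6000 = -11.8000 ≈ -11.8.

-11.8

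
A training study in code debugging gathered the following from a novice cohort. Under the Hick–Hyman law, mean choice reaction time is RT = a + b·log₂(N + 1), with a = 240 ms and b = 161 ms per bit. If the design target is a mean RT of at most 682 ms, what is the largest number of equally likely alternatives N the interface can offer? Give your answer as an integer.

Set 240 + 161·log₂(N + 1) ≤ 682.
log₂(N + 1) ≤ (682 − 240) / 161 = 2.7453.
N + 1 ≤ 2^2.7453 = 6.7053.
N ≤ 5.7053, so the largest integer N is 5.

5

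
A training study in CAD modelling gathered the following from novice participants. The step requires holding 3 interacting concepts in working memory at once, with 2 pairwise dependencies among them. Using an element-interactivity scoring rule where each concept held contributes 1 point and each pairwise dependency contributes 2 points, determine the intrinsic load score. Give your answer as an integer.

7

Element contribution: 3 × 1 = 3.
Interaction contribution: 2 × 2 = 4.
Intrinsic load = 3 + 4 = 7.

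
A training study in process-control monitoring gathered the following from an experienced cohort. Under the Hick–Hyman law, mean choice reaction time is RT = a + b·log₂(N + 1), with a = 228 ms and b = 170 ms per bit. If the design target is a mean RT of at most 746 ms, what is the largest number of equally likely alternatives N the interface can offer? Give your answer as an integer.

Set 228 + 170·log₂(N + 1) ≤ 746.
log₂(N + 1) ≤ (746 − 228) / 170 = 3.0471.
N + 1 ≤ 2^3.0471 = 8.2655.
N ≤ 7.2655, so the largest integer N is 7.

7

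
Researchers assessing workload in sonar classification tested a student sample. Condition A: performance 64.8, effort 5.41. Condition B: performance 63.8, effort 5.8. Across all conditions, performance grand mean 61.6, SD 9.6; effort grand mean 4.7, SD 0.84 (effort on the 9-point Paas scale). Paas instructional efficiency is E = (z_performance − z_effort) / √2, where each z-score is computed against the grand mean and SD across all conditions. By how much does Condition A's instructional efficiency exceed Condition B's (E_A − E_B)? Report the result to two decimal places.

Condition A: z_P = (64.8 − 61.6)/9.6 = 0.3333; z_E = (5.41 − 4.7)/0.84 = 0.8452; E_A = (0.3333 − 0.8452)/√2 = -0.3620.
Condition B: z_P = (63.8 − 61.6)/9.6 = 0.2292; z_E = (5.8 − 4.7)/0.84 = 1.3095; E_B = (0.2292 − 1.3095)/√2 = -0.7639.
E_A − E_B = -0.3620 − (-0.7639) = 0.4019 ≈ 0.40.

0.40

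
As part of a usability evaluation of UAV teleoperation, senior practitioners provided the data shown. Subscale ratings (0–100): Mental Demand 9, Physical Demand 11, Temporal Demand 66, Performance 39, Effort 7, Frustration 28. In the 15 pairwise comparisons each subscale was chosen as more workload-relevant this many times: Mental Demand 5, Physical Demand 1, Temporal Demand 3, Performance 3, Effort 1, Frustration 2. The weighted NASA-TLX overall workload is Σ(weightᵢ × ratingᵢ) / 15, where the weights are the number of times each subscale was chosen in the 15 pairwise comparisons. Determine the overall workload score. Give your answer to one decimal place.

The tallies are the weights (they sum to 15).
Weighted sum = 5·9 + 1·11 + 3·66 + 3·39 + 1·7 + 2·28
            = 45 + 11 + 198 + 117 + 7 + 56 = 434.
Overall workload = 434 / 15 = 28.9333 ≈ 28.9.

28.9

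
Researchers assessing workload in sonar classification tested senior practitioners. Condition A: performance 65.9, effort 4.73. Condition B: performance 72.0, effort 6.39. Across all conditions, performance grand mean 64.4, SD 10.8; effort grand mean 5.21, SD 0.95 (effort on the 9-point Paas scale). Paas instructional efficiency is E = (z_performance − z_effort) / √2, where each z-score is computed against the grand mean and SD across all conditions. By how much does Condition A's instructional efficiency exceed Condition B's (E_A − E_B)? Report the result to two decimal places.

Condition A: z_P = (65.9 − 64.4)/10.8 = 0.1389; z_E = (4.73 − 5.21)/0.95 = -0.5053; E_A = (0.1389 − (-0.5053))/√2 = 0.4555.
Condition B: z_P = (72.0 − 64.4)/10.8 = 0.7037; z_E = (6.39 − 5.21)/0.95 = 1.2421; E_B = (0.7037 − 1.2421)/√2 = -0.3807.
E_A − E_B = 0.4555 − (-0.3807) = 0.8362 ≈ 0.84.

0.84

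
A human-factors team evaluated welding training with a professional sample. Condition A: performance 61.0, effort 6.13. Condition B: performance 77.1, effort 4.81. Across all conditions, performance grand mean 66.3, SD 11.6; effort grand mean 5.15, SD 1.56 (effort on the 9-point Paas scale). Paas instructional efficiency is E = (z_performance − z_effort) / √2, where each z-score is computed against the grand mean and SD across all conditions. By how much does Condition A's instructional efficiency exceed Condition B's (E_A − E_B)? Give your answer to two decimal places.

Condition A: z_P = (61.0 − 66.3)/11.6 = -0.4569; z_E = (6.13 − 5.15)/1.56 = 0.6282; E_A = (-0.4569 − 0.6282)/√2 = -0.7673.
Condition B: z_P = (77.1 − 66.3)/11.6 = 0.9310; z_E = (4.81 − 5.15)/1.56 = -0.2179; E_B = (0.9310 − (-0.2179))/√2 = 0.8124.
E_A − E_B = -0.7673 − 0.8124 = -1.5797 ≈ -1.58.

-1.58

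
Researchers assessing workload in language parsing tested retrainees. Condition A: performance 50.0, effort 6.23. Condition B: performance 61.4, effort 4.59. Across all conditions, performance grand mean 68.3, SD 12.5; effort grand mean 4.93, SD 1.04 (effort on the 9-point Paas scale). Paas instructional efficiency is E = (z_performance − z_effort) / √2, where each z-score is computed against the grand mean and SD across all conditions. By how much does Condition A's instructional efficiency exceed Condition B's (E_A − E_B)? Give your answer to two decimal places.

Condition A: z_P = (50.0 − 68.3)/12.5 = -1.4640; z_E = (6.23 − 4.93)/1.04 = 1.2500; E_A = (-1.4640 − 1.2500)/√2 = -1.9191.
Condition B: z_P = (61.4 − 68.3)/12.5 = -0.5520; z_E = (4.59 − 4.93)/1.04 = -0.3269; E_B = (-0.5520 − (-0.3269))/√2 = -0.1592.
E_A − E_B = -1.9191 − (-0.1592) = -1.7599 ≈ -1.76.

-1.76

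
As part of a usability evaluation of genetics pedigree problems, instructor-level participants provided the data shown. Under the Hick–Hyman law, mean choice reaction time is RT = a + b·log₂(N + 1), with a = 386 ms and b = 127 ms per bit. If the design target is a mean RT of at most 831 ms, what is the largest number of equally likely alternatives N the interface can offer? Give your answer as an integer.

Set 386 + 127·log₂(N + 1) ≤ 831.
log₂(N + 1) ≤ (831 − 386) / 127 = 3.5039.
N + 1 ≤ 2^3.5039 = 11.3443.
N ≤ 10.3443, so the largest integer N is 10.

10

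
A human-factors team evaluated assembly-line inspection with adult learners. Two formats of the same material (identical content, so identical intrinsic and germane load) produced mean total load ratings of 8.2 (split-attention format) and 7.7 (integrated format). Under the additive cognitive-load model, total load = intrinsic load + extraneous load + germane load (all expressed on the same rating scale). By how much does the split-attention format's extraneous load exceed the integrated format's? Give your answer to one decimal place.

0.5

Intrinsic and germane load are equal across formats, so the difference in total load equals the difference in extraneous load.
Extraneous-load difference = 8.2 − 7.7 = 0.5.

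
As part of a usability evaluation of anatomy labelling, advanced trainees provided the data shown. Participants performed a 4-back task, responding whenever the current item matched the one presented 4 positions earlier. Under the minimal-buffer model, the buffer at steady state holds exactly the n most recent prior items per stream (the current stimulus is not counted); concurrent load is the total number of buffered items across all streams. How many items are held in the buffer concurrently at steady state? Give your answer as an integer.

4

The buffer holds the 4 most recent prior items.
Steady-state concurrent load = 4 items.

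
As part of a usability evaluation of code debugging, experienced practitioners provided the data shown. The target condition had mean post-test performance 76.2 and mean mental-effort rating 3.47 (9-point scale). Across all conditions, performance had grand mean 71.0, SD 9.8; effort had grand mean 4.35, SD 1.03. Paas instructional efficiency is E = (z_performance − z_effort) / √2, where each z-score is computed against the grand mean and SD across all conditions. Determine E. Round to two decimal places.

0.98

z_performance = (76.2 − 71.0) / 9.8 = 5.2000 / 9.8 = 0.5306.
z_effort = (3.47 − 4.35) / 1.03 = -0.8800 / 1.03 = -0.8544.
z_P − z_E = 0.5306 − (-0.8544) = 1.3850.
E = 1.3850 / √2 = 1.3850 / 1.41421 = 0.9793 ≈ 0.98.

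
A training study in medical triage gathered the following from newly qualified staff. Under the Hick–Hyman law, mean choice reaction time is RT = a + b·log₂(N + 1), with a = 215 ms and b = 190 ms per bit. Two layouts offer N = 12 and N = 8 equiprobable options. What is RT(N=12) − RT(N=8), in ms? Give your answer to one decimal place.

RT(12) = 215 + 190·log₂(13) = 215 + 190·3.7004 = 918.0760 ms.
RT(8) = 215 + 190·log₂(9) = 215 + 190·3.1699 = 817.2810 ms.
Difference = 918.0760 − 817.2810 = 100.7950 ≈ 100.8 ms.

100.8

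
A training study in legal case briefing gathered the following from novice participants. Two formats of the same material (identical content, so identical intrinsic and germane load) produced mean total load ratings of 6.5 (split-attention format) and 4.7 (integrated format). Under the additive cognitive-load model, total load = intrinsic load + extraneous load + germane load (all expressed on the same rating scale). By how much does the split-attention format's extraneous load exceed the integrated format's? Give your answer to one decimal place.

Intrinsic and germane load are equal across formats, so the difference in total load equals the difference in extraneous load.
Extraneous-load difference = 6.5 − 4.7 = 1.8.

1.8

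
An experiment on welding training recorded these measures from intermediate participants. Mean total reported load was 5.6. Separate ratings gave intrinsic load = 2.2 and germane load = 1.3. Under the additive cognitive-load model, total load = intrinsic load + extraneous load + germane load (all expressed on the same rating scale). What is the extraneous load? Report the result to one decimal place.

2.1

extraneous load = total − intrinsic − germane
             = 5.6 − 2.2 − 1.3 = 2.1.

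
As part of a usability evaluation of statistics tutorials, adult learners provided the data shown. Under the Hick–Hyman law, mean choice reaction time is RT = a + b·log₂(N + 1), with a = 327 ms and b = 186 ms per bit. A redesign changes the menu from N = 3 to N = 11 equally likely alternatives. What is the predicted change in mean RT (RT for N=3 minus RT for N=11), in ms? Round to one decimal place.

RT(3) = 327 + 186·log₂(4) = 327 + 186·2.0000 = 699.0000 ms.
RT(11) = 327 + 186·log₂(12) = 327 + 186·3.5850 = 993.8100 ms.
Difference = 699.0000 − 993.8100 = -294.8100 ≈ -294.8 ms.

-294.8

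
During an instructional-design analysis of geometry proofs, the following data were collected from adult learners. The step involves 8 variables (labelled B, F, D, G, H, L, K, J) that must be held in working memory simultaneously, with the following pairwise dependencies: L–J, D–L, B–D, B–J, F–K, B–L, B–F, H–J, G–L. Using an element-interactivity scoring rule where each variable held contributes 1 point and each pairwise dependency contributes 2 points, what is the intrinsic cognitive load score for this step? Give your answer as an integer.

26

Count of variables held simultaneously: 8.
Count of pairwise dependencies listed: 9.
Element contribution: 8 × 1 = 8.
Interaction contribution: 9 × 2 = 18.
Intrinsic load = 8 + 18 = 26.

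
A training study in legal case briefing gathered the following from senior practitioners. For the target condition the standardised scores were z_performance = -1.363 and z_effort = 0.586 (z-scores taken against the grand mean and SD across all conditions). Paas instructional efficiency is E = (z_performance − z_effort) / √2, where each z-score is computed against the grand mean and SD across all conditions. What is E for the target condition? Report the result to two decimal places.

z_P − z_E = -1.363 − 0.586 = -1.9490.
E = -1.9490 / √2 = -1.9490 / 1.41421 = -1.3782 ≈ -1.38.

-1.38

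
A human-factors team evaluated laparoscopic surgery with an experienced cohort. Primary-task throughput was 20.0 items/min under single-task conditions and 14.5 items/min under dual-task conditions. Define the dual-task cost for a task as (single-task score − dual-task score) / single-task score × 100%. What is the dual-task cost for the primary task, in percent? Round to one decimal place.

Cost = (20.0 − 14.5) / 20.0 × 100%
     = 5.5000 / 20.0 × 100% = 27.5000%.
≈ 27.5%.

27.5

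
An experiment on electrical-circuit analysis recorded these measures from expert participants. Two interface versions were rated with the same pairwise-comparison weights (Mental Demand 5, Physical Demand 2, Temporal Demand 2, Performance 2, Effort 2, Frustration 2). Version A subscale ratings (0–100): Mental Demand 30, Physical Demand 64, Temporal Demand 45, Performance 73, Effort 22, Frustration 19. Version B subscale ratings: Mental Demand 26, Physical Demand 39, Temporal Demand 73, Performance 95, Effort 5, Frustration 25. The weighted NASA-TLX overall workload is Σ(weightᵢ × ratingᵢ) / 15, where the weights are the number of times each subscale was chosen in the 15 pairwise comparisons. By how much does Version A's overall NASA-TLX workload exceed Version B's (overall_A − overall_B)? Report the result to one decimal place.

-0.5

Version A weighted sum = 5·30 + 2·64 + 2·45 + 2·73 + 2·22 + 2·19 = 150 + 128 + 90 + 146 + 44 + 38 = 596; overall_A = 596/15 = 39.7333.
Version B weighted sum = 5·26 + 2·39 + 2·73 + 2·95 + 2·5 + 2·25 = 130 + 78 + 146 + 190 + 10 + 50 = 604; overall_B = 604/15 = 40.2667.
Difference = 39.7333 − 40.2667 = -0.5334 ≈ -0.5.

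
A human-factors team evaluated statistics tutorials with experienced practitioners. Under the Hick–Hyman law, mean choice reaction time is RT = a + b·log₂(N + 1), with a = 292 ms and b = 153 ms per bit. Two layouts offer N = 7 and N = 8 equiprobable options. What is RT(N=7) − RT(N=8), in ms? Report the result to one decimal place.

RT(7) = 292 + 153·log₂(8) = 292 + 153·3.0000 = 751.0000 ms.
RT(8) = 292 + 153·log₂(9) = 292 + 153·3.1699 = 776.9947 ms.
Difference = 751.0000 − 776.9947 = -25.9947 ≈ -26.0 ms.

-26.0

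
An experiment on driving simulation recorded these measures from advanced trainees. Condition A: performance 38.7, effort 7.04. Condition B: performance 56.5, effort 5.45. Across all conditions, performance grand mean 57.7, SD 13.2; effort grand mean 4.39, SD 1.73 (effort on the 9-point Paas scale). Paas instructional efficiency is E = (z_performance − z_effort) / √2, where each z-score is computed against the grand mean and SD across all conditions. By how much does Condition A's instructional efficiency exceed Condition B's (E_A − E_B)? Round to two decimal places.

Condition A: z_P = (38.7 − 57.7)/13.2 = -1.4394; z_E = (7.04 − 4.39)/1.73 = 1.5318; E_A = (-1.4394 − 1.5318)/√2 = -2.1010.
Condition B: z_P = (56.5 − 57.7)/13.2 = -0.0909; z_E = (5.45 − 4.39)/1.73 = 0.6127; E_B = (-0.0909 − 0.6127)/√2 = -0.4975.
E_A − E_B = -2.1010 − (-0.4975) = -1.6035 ≈ -1.60.

-1.60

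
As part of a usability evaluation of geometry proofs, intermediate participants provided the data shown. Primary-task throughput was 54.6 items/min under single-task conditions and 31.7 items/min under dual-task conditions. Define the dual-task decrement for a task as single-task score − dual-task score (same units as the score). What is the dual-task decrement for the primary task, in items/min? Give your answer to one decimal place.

22.9

Decrement = 54.6 − 31.7 = 22.9000 items/min ≈ 22.9 items/min.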